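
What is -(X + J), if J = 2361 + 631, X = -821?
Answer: -2171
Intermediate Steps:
J = 2992
-(X + J) = -(-821 + 2992) = -1*2171 = -2171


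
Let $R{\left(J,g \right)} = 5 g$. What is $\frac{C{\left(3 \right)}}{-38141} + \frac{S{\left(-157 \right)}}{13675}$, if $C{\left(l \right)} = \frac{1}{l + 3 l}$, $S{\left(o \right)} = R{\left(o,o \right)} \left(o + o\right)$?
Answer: $\frac{22563297481}{1251787620} \approx 18.025$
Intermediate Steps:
$S{\left(o \right)} = 10 o^{2}$ ($S{\left(o \right)} = 5 o \left(o + o\right) = 5 o 2 o = 10 o^{2}$)
$C{\left(l \right)} = \frac{1}{4 l}$
$\frac{C{\left(3 \right)}}{-38141} + \frac{S{\left(-157 \right)}}{13675} = \frac{\frac{1}{4} \cdot \frac{1}{3}}{-38141} + \frac{10 \left(-157\right)^{2}}{13675} = \frac{1}{4} \cdot \frac{1}{3} \left(- \frac{1}{38141}\right) + 10 \cdot 24649 \cdot \frac{1}{13675} = \frac{1}{12} \left(- \frac{1}{38141}\right) + 246490 \cdot \frac{1}{13675} = - \frac{1}{457692} + \frac{49298}{2735} = \frac{22563297481}{1251787620}$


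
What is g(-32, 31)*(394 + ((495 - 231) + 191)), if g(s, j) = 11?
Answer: 9339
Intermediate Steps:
g(-32, 31)*(394 + ((495 - 231) + 191)) = 11*(394 + ((495 - 231) + 191)) = 11*(394 + (264 + 191)) = 11*(394 + 455) = 11*849 = 9339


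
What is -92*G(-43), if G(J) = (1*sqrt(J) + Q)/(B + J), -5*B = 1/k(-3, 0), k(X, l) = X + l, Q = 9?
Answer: 135/7 + 15*I*sqrt(43)/7 ≈ 19.286 + 14.052*I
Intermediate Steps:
B = 1/15 (B = -1/(5*(-3 + 0)) = -1/5/(-3) = -1/5*(-1/3) = 1/15 ≈ 0.066667)
G(J) = (9 + sqrt(J))/(1/15 + J) (G(J) = (1*sqrt(J) + 9)/(1/15 + J) = (sqrt(J) + 9)/(1/15 + J) = (9 + sqrt(J))/(1/15 + J))
-92*G(-43) = -1380*(9 + sqrt(-43))/(1 + 15*(-43)) = -1380*(9 + I*sqrt(43))/(1 - 645) = -1380*(9 + I*sqrt(43))/(-644) = -1380*(-1)*(9 + I*sqrt(43))/644 = -92*(-135/644 - 15*I*sqrt(43)/644) = 135/7 + 15*I*sqrt(43)/7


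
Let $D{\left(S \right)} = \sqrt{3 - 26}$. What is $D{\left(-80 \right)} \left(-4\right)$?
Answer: $- 4 i \sqrt{23} \approx - 19.183 i$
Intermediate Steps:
$D{\left(S \right)} = i \sqrt{23}$ ($D{\left(S \right)} = \sqrt{-23} = i \sqrt{23}$)
$D{\left(-80 \right)} \left(-4\right) = i \sqrt{23} \left(-4\right) = - 4 i \sqrt{23}$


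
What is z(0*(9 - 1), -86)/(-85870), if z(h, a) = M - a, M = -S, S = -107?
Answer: -193/85870 ≈ -0.0022476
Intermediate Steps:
M = 107 (M = -1*(-107) = 107)
z(h, a) = 107 - a
z(0*(9 - 1), -86)/(-85870) = (107 - 1*(-86))/(-85870) = (107 + 86)*(-1/85870) = 193*(-1/85870) = -193/85870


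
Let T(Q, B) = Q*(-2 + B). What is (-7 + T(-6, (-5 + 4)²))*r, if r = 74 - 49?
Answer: -25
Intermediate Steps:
r = 25
(-7 + T(-6, (-5 + 4)²))*r = (-7 - 6*(-2 + (-5 + 4)²))*25 = (-7 - 6*(-2 + (-1)²))*25 = (-7 - 6*(-2 + 1))*25 = (-7 - 6*(-1))*25 = (-7 + 6)*25 = -1*25 = -25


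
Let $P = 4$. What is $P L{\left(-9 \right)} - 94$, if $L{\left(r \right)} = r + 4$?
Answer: $-114$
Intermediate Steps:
$L{\left(r \right)} = 4 + r$
$P L{\left(-9 \right)} - 94 = 4 \left(4 - 9\right) - 94 = 4 \left(-5\right) - 94 = -20 - 94 = -114$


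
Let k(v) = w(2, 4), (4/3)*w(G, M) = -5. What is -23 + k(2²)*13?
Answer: -287/4 ≈ -71.750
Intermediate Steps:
w(G, M) = -15/4 (w(G, M) = (¾)*(-5) = -15/4)
k(v) = -15/4
-23 + k(2²)*13 = -23 - 15/4*13 = -23 - 195/4 = -287/4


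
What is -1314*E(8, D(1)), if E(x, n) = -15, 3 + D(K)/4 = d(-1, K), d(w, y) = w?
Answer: 19710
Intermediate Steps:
D(K) = -16 (D(K) = -12 + 4*(-1) = -12 - 4 = -16)
-1314*E(8, D(1)) = -1314*(-15) = 19710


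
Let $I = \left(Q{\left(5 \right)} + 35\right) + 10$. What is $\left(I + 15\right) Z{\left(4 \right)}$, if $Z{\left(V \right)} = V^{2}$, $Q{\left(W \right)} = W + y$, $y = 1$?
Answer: $1056$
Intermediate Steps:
$Q{\left(W \right)} = 1 + W$ ($Q{\left(W \right)} = W + 1 = 1 + W$)
$I = 51$ ($I = \left(\left(1 + 5\right) + 35\right) + 10 = \left(6 + 35\right) + 10 = 41 + 10 = 51$)
$\left(I + 15\right) Z{\left(4 \right)} = \left(51 + 15\right) 4^{2} = 66 \cdot 16 = 1056$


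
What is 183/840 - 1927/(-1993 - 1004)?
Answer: 722377/839160 ≈ 0.86083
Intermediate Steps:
183/840 - 1927/(-1993 - 1004) = 183*(1/840) - 1927/(-2997) = 61/280 - 1927*(-1/2997) = 61/280 + 1927/2997 = 722377/839160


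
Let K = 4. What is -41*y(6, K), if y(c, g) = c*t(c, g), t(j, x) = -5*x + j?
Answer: 3444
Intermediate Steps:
t(j, x) = j - 5*x
y(c, g) = c*(c - 5*g)
-41*y(6, K) = -246*(6 - 5*4) = -246*(6 - 20) = -246*(-14) = -41*(-84) = 3444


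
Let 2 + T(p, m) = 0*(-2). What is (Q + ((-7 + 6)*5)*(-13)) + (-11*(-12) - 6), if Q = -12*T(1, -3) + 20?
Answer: 235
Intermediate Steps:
T(p, m) = -2 (T(p, m) = -2 + 0*(-2) = -2 + 0 = -2)
Q = 44 (Q = -12*(-2) + 20 = 24 + 20 = 44)
(Q + ((-7 + 6)*5)*(-13)) + (-11*(-12) - 6) = (44 + ((-7 + 6)*5)*(-13)) + (-11*(-12) - 6) = (44 - 1*5*(-13)) + (132 - 6) = (44 - 5*(-13)) + 126 = (44 + 65) + 126 = 109 + 126 = 235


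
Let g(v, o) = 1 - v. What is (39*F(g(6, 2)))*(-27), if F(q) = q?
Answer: 5265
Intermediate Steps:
(39*F(g(6, 2)))*(-27) = (39*(1 - 1*6))*(-27) = (39*(1 - 6))*(-27) = (39*(-5))*(-27) = -195*(-27) = 5265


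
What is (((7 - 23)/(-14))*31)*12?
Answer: 2976/7 ≈ 425.14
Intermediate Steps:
(((7 - 23)/(-14))*31)*12 = (-16*(-1/14)*31)*12 = ((8/7)*31)*12 = (248/7)*12 = 2976/7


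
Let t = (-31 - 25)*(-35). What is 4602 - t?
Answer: 2642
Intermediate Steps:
t = 1960 (t = -56*(-35) = 1960)
4602 - t = 4602 - 1*1960 = 4602 - 1960 = 2642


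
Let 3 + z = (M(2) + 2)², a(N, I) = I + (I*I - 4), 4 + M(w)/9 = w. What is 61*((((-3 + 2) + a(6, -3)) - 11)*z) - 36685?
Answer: -191015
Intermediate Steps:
M(w) = -36 + 9*w
a(N, I) = -4 + I + I² (a(N, I) = I + (I² - 4) = I + (-4 + I²) = -4 + I + I²)
z = 253 (z = -3 + ((-36 + 9*2) + 2)² = -3 + ((-36 + 18) + 2)² = -3 + (-18 + 2)² = -3 + (-16)² = -3 + 256 = 253)
61*((((-3 + 2) + a(6, -3)) - 11)*z) - 36685 = 61*((((-3 + 2) + (-4 - 3 + (-3)²)) - 11)*253) - 36685 = 61*(((-1 + (-4 - 3 + 9)) - 11)*253) - 36685 = 61*(((-1 + 2) - 11)*253) - 36685 = 61*((1 - 11)*253) - 36685 = 61*(-10*253) - 36685 = 61*(-2530) - 36685 = -154330 - 36685 = -191015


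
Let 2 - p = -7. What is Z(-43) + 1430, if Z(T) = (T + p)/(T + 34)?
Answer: 12904/9 ≈ 1433.8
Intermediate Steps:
p = 9 (p = 2 - 1*(-7) = 2 + 7 = 9)
Z(T) = (9 + T)/(34 + T) (Z(T) = (T + 9)/(T + 34) = (9 + T)/(34 + T))
Z(-43) + 1430 = (9 - 43)/(34 - 43) + 1430 = -34/(-9) + 1430 = -⅑*(-34) + 1430 = 34/9 + 1430 = 12904/9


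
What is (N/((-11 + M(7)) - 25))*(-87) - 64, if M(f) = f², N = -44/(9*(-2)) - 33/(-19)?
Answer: -5243/57 ≈ -91.982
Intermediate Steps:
N = 715/171 (N = -44/(-18) - 33*(-1/19) = -44*(-1/18) + 33/19 = 22/9 + 33/19 = 715/171 ≈ 4.1813)
(N/((-11 + M(7)) - 25))*(-87) - 64 = (715/(171*((-11 + 7²) - 25)))*(-87) - 64 = (715/(171*((-11 + 49) - 25)))*(-87) - 64 = (715/(171*(38 - 25)))*(-87) - 64 = ((715/171)/13)*(-87) - 64 = ((715/171)*(1/13))*(-87) - 64 = (55/171)*(-87) - 64 = -1595/57 - 64 = -5243/57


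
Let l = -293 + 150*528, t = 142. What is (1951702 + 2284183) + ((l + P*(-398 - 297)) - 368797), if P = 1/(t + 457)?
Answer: 2363650310/599 ≈ 3.9460e+6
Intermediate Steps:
P = 1/599 (P = 1/(142 + 457) = 1/599 ≈ 0.0016694)
l = 78907 (l = -293 + 79200 = 78907)
(1951702 + 2284183) + ((l + P*(-398 - 297)) - 368797) = (1951702 + 2284183) + ((78907 + (-398 - 297)/599) - 368797) = 4235885 + ((78907 + (1/599)*(-695)) - 368797) = 4235885 + ((78907 - 695/599) - 368797) = 4235885 + (47264598/599 - 368797) = 4235885 - 173644805/599 = 2363650310/599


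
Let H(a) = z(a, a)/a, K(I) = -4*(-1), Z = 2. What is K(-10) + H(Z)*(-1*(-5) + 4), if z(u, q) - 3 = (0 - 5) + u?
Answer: 4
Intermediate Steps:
z(u, q) = -2 + u (z(u, q) = 3 + ((0 - 5) + u) = 3 + (-5 + u) = -2 + u)
K(I) = 4
H(a) = (-2 + a)/a
K(-10) + H(Z)*(-1*(-5) + 4) = 4 + ((-2 + 2)/2)*(-1*(-5) + 4) = 4 + ((½)*0)*(5 + 4) = 4 + 0*9 = 4 + 0 = 4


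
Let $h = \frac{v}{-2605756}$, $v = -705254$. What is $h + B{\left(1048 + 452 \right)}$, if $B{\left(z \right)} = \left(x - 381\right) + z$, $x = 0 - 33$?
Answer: $\frac{1415278135}{1302878} \approx 1086.3$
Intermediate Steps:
$x = -33$ ($x = 0 - 33 = -33$)
$B{\left(z \right)} = -414 + z$ ($B{\left(z \right)} = \left(-33 - 381\right) + z = -414 + z$)
$h = \frac{352627}{1302878}$ ($h = - \frac{705254}{-2605756} = \left(-705254\right) \left(- \frac{1}{2605756}\right) = \frac{352627}{1302878} \approx 0.27065$)
$h + B{\left(1048 + 452 \right)} = \frac{352627}{1302878} + \left(-414 + \left(1048 + 452\right)\right) = \frac{352627}{1302878} + \left(-414 + 1500\right) = \frac{352627}{1302878} + 1086 = \frac{1415278135}{1302878}$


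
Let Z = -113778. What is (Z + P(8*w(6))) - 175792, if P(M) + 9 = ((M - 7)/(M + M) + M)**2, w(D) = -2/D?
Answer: -667188335/2304 ≈ -2.8958e+5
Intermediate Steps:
P(M) = -9 + (M + (-7 + M)/(2*M))**2 (P(M) = -9 + ((M - 7)/(M + M) + M)**2 = -9 + ((-7 + M)/((2*M)) + M)**2 = -9 + ((-7 + M)*(1/(2*M)) + M)**2 = -9 + ((-7 + M)/(2*M) + M)**2 = -9 + (M + (-7 + M)/(2*M))**2)
(Z + P(8*w(6))) - 175792 = (-113778 + (-9 + (-7 + 8*(-2/6) + 2*(8*(-2/6))**2)**2/(4*(8*(-2/6))**2))) - 175792 = (-113778 + (-9 + (-7 + 8*(-2*1/6) + 2*(8*(-2*1/6))**2)**2/(4*(8*(-2*1/6))**2))) - 175792 = (-113778 + (-9 + (-7 + 8*(-1/3) + 2*(8*(-1/3))**2)**2/(4*(8*(-1/3))**2))) - 175792 = (-113778 + (-9 + (-7 - 8/3 + 2*(-8/3)**2)**2/(4*(-8/3)**2))) - 175792 = (-113778 + (-9 + (1/4)*(9/64)*(-7 - 8/3 + 2*(64/9))**2)) - 175792 = (-113778 + (-9 + (1/4)*(9/64)*(-7 - 8/3 + 128/9)**2)) - 175792 = (-113778 + (-9 + (1/4)*(9/64)*(41/9)**2)) - 175792 = (-113778 + (-9 + (1/4)*(9/64)*(1681/81))) - 175792 = (-113778 + (-9 + 1681/2304)) - 175792 = (-113778 - 19055/2304) - 175792 = -262163567/2304 - 175792 = -667188335/2304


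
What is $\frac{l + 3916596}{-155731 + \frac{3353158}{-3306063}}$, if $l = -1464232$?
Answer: $- \frac{8107669882932}{514859850211} \approx -15.747$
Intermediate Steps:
$\frac{l + 3916596}{-155731 + \frac{3353158}{-3306063}} = \frac{-1464232 + 3916596}{-155731 + \frac{3353158}{-3306063}} = \frac{2452364}{-155731 + 3353158 \left(- \frac{1}{3306063}\right)} = \frac{2452364}{-155731 - \frac{3353158}{3306063}} = \frac{2452364}{- \frac{514859850211}{3306063}} = 2452364 \left(- \frac{3306063}{514859850211}\right) = - \frac{8107669882932}{514859850211}$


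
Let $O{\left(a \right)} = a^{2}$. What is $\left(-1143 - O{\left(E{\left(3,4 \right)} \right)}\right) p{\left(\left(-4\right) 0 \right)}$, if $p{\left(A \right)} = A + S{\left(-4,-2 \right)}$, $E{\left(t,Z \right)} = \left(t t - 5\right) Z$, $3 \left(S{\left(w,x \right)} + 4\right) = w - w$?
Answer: $5596$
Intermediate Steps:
$S{\left(w,x \right)} = -4$ ($S{\left(w,x \right)} = -4 + \frac{w - w}{3} = -4 + \frac{1}{3} \cdot 0 = -4 + 0 = -4$)
$E{\left(t,Z \right)} = Z \left(-5 + t^{2}\right)$ ($E{\left(t,Z \right)} = \left(t^{2} - 5\right) Z = \left(-5 + t^{2}\right) Z = Z \left(-5 + t^{2}\right)$)
$p{\left(A \right)} = -4 + A$ ($p{\left(A \right)} = A - 4 = -4 + A$)
$\left(-1143 - O{\left(E{\left(3,4 \right)} \right)}\right) p{\left(\left(-4\right) 0 \right)} = \left(-1143 - \left(4 \left(-5 + 3^{2}\right)\right)^{2}\right) \left(-4 - 0\right) = \left(-1143 - \left(4 \left(-5 + 9\right)\right)^{2}\right) \left(-4 + 0\right) = \left(-1143 - \left(4 \cdot 4\right)^{2}\right) \left(-4\right) = \left(-1143 - 16^{2}\right) \left(-4\right) = \left(-1143 - 256\right) \left(-4\right) = \left(-1399\right) \left(-4\right) = 5596$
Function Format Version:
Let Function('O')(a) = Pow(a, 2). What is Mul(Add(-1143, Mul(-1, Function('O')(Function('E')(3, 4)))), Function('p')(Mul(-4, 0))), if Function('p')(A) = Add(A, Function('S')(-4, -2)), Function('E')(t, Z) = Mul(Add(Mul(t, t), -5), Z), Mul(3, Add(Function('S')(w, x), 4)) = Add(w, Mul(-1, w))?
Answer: 5596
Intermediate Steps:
Function('S')(w, x) = -4 (Function('S')(w, x) = Add(-4, Mul(Rational(1, 3), Add(w, Mul(-1, w)))) = Add(-4, Mul(Rational(1, 3), 0)) = Add(-4, 0) = -4)
Function('E')(t, Z) = Mul(Z, Add(-5, Pow(t, 2))) (Function('E')(t, Z) = Mul(Add(Pow(t, 2), -5), Z) = Mul(Add(-5, Pow(t, 2)), Z) = Mul(Z, Add(-5, Pow(t, 2))))
Function('p')(A) = Add(-4, A) (Function('p')(A) = Add(A, -4) = Add(-4, A))
Mul(Add(-1143, Mul(-1, Function('O')(Function('E')(3, 4)))), Function('p')(Mul(-4, 0))) = Mul(Add(-1143, Mul(-1, Pow(Mul(4, Add(-5, Pow(3, 2))), 2))), Add(-4, Mul(-4, 0))) = Mul(Add(-1143, Mul(-1, Pow(Mul(4, Add(-5, 9)), 2))), Add(-4, 0)) = Mul(Add(-1143, Mul(-1, Pow(Mul(4, 4), 2))), -4) = Mul(Add(-1143, Mul(-1, Pow(16, 2))), -4) = Mul(Add(-1143, Mul(-1, 256)), -4) = Mul(Add(-1143, -256), -4) = Mul(-1399, -4) = 5596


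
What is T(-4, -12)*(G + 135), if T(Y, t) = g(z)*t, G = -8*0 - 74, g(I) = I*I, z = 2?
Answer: -2928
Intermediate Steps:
g(I) = I**2
G = -74 (G = 0 - 74 = -74)
T(Y, t) = 4*t (T(Y, t) = 2**2*t = 4*t)
T(-4, -12)*(G + 135) = (4*(-12))*(-74 + 135) = -48*61 = -2928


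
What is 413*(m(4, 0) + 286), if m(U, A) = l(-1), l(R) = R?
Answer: 117705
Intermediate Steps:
m(U, A) = -1
413*(m(4, 0) + 286) = 413*(-1 + 286) = 413*285 = 117705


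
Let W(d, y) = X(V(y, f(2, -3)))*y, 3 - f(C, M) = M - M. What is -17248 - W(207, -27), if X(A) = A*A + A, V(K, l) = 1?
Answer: -17194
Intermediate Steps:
f(C, M) = 3 (f(C, M) = 3 - (M - M) = 3 - 1*0 = 3 + 0 = 3)
X(A) = A + A² (X(A) = A² + A = A + A²)
W(d, y) = 2*y (W(d, y) = (1*(1 + 1))*y = (1*2)*y = 2*y)
-17248 - W(207, -27) = -17248 - 2*(-27) = -17248 - 1*(-54) = -17248 + 54 = -17194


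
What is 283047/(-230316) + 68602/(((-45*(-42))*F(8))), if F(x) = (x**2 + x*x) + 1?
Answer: -8868258473/9358890660 ≈ -0.94758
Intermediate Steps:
F(x) = 1 + 2*x**2 (F(x) = (x**2 + x**2) + 1 = 2*x**2 + 1 = 1 + 2*x**2)
283047/(-230316) + 68602/(((-45*(-42))*F(8))) = 283047/(-230316) + 68602/(((-45*(-42))*(1 + 2*8**2))) = 283047*(-1/230316) + 68602/((1890*(1 + 2*64))) = -94349/76772 + 68602/((1890*(1 + 128))) = -94349/76772 + 68602/((1890*129)) = -94349/76772 + 68602/243810 = -94349/76772 + 68602*(1/243810) = -94349/76772 + 34301/121905 = -8868258473/9358890660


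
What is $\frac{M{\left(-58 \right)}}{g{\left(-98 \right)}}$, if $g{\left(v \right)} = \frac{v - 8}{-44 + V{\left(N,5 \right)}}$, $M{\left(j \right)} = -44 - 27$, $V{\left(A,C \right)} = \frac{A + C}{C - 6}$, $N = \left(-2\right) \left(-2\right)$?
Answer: $- \frac{71}{2} \approx -35.5$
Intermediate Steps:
$N = 4$
$V{\left(A,C \right)} = \frac{A + C}{-6 + C}$
$M{\left(j \right)} = -71$ ($M{\left(j \right)} = -44 - 27 = -71$)
$g{\left(v \right)} = \frac{8}{53} - \frac{v}{53}$ ($g{\left(v \right)} = \frac{v - 8}{-44 + \frac{4 + 5}{-6 + 5}} = \frac{-8 + v}{-44 + \frac{1}{-1} \cdot 9} = \frac{-8 + v}{-44 - 9} = \frac{-8 + v}{-53} = \left(-8 + v\right) \left(- \frac{1}{53}\right) = \frac{8}{53} - \frac{v}{53}$)
$\frac{M{\left(-58 \right)}}{g{\left(-98 \right)}} = - \frac{71}{\frac{8}{53} - - \frac{98}{53}} = - \frac{71}{\frac{8}{53} + \frac{98}{53}} = - \frac{71}{2}$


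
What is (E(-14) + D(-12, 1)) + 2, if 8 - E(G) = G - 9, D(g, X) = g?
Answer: 21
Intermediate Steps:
E(G) = 17 - G (E(G) = 8 - (G - 9) = 8 - (-9 + G) = 8 + (9 - G) = 17 - G)
(E(-14) + D(-12, 1)) + 2 = ((17 - 1*(-14)) - 12) + 2 = ((17 + 14) - 12) + 2 = (31 - 12) + 2 = 19 + 2 = 21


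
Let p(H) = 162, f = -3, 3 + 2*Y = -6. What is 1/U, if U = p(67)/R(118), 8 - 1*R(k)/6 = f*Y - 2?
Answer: -7/54 ≈ -0.12963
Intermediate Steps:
Y = -9/2 (Y = -3/2 + (1/2)*(-6) = -3/2 - 3 = -9/2 ≈ -4.5000)
R(k) = -21 (R(k) = 48 - 6*(-3*(-9/2) - 2) = 48 - 6*(27/2 - 2) = 48 - 6*23/2 = 48 - 69 = -21)
U = -54/7 (U = 162/(-21) = 162*(-1/21) = -54/7 ≈ -7.7143)
1/U = 1/(-54/7) = -7/54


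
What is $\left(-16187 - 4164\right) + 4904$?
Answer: $-15447$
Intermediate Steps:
$\left(-16187 - 4164\right) + 4904 = -20351 + 4904 = -15447$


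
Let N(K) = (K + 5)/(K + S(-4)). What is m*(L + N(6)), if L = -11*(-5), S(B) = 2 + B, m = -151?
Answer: -34881/4 ≈ -8720.3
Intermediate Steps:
N(K) = (5 + K)/(-2 + K) (N(K) = (K + 5)/(K + (2 - 4)) = (5 + K)/(K - 2) = (5 + K)/(-2 + K))
L = 55
m*(L + N(6)) = -151*(55 + (5 + 6)/(-2 + 6)) = -151*(55 + 11/4) = -151*231/4 = -34881/4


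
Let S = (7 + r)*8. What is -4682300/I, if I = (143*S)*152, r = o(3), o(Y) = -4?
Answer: -1170575/130416 ≈ -8.9757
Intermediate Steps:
r = -4
S = 24 (S = (7 - 4)*8 = 3*8 = 24)
I = 521664 (I = (143*24)*152 = 3432*152 = 521664)
-4682300/I = -4682300/521664 = -4682300*1/521664 = -1170575/130416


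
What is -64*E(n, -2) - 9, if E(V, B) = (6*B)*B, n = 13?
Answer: -1545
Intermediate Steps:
E(V, B) = 6*B²
-64*E(n, -2) - 9 = -384*(-2)² - 9 = -384*4 - 9 = -64*24 - 9 = -1536 - 9 = -1545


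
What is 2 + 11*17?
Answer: 189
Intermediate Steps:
2 + 11*17 = 2 + 187 = 189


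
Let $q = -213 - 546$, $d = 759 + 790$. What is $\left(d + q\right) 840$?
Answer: $663600$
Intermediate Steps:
$d = 1549$
$q = -759$ ($q = -213 - 546 = -759$)
$\left(d + q\right) 840 = \left(1549 - 759\right) 840 = 790 \cdot 840 = 663600$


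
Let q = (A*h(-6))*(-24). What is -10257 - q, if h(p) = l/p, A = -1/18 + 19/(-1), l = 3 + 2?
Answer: -88883/9 ≈ -9875.9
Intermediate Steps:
l = 5
A = -343/18 (A = -1*1/18 + 19*(-1) = -1/18 - 19 = -343/18 ≈ -19.056)
h(p) = 5/p
q = -3430/9 (q = -1715/(18*(-6))*(-24) = -1715*(-1)/(18*6)*(-24) = -343/18*(-⅚)*(-24) = (1715/108)*(-24) = -3430/9 ≈ -381.11)
-10257 - q = -10257 - 1*(-3430/9) = -10257 + 3430/9 = -88883/9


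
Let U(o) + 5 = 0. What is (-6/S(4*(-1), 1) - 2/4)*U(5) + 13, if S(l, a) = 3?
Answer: 51/2 ≈ 25.500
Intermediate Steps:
U(o) = -5 (U(o) = -5 + 0 = -5)
(-6/S(4*(-1), 1) - 2/4)*U(5) + 13 = (-6/3 - 2/4)*(-5) + 13 = (-6*1/3 - 2*1/4)*(-5) + 13 = (-2 - 1/2)*(-5) + 13 = -5/2*(-5) + 13 = 25/2 + 13 = 51/2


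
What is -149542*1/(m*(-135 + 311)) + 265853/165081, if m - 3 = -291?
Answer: 908621423/199229184 ≈ 4.5607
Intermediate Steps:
m = -288 (m = 3 - 291 = -288)
-149542*1/(m*(-135 + 311)) + 265853/165081 = -149542*(-1/(288*(-135 + 311))) + 265853/165081 = -149542/(176*(-288)) + 265853*(1/165081) = -149542/(-50688) + 37979/23583 = -149542*(-1/50688) + 37979/23583 = 74771/25344 + 37979/23583 = 908621423/199229184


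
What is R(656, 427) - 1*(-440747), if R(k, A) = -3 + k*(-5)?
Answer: 437464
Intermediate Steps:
R(k, A) = -3 - 5*k
R(656, 427) - 1*(-440747) = (-3 - 5*656) - 1*(-440747) = (-3 - 3280) + 440747 = -3283 + 440747 = 437464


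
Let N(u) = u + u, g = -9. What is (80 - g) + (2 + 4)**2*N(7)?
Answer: 593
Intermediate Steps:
N(u) = 2*u
(80 - g) + (2 + 4)**2*N(7) = (80 - 1*(-9)) + (2 + 4)**2*(2*7) = (80 + 9) + 6**2*14 = 89 + 36*14 = 89 + 504 = 593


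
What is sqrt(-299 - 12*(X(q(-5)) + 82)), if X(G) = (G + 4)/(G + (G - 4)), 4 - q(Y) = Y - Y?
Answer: I*sqrt(1307) ≈ 36.152*I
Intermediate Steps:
q(Y) = 4 (q(Y) = 4 - (Y - Y) = 4 - 1*0 = 4 + 0 = 4)
X(G) = (4 + G)/(-4 + 2*G) (X(G) = (4 + G)/(G + (-4 + G)) = (4 + G)/(-4 + 2*G))
sqrt(-299 - 12*(X(q(-5)) + 82)) = sqrt(-299 - 12*((4 + 4)/(2*(-2 + 4)) + 82)) = sqrt(-299 - 12*((1/2)*8/2 + 82)) = sqrt(-299 - 12*((1/2)*(1/2)*8 + 82)) = sqrt(-299 - 12*(2 + 82)) = sqrt(-299 - 12*84) = sqrt(-299 - 1008) = sqrt(-1307) = I*sqrt(1307)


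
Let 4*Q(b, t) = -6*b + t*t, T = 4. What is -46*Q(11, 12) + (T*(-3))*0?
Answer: -897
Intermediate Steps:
Q(b, t) = -3*b/2 + t²/4 (Q(b, t) = (-6*b + t*t)/4 = (-6*b + t²)/4 = (t² - 6*b)/4 = -3*b/2 + t²/4)
-46*Q(11, 12) + (T*(-3))*0 = -46*(-3/2*11 + (¼)*12²) + (4*(-3))*0 = -46*(-33/2 + (¼)*144) - 12*0 = -46*(-33/2 + 36) + 0 = -46*39/2 + 0 = -897 + 0 = -897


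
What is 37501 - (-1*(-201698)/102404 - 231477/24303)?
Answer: 15558076079771/414787402 ≈ 37509.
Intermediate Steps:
37501 - (-1*(-201698)/102404 - 231477/24303) = 37501 - (201698*(1/102404) - 231477*1/24303) = 37501 - (100849/51202 - 77159/8101) = 37501 - 1*(-3133717369/414787402) = 37501 + 3133717369/414787402 = 15558076079771/414787402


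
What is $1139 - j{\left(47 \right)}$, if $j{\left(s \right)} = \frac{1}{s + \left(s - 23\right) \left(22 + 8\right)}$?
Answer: $\frac{873612}{767} \approx 1139.0$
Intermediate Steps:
$j{\left(s \right)} = \frac{1}{-690 + 31 s}$ ($j{\left(s \right)} = \frac{1}{s + \left(-23 + s\right) 30} = \frac{1}{s + \left(-690 + 30 s\right)} = \frac{1}{-690 + 31 s}$)
$1139 - j{\left(47 \right)} = 1139 - \frac{1}{-690 + 31 \cdot 47} = 1139 - \frac{1}{-690 + 1457} = 1139 - \frac{1}{767} = \frac{873612}{767}$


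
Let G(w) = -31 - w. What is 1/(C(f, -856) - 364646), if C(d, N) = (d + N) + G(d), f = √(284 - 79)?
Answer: -1/365533 ≈ -2.7357e-6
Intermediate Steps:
f = √205 ≈ 14.318
C(d, N) = -31 + N (C(d, N) = (d + N) + (-31 - d) = (N + d) + (-31 - d) = -31 + N)
1/(C(f, -856) - 364646) = 1/((-31 - 856) - 364646) = 1/(-887 - 364646) = 1/(-365533) = -1/365533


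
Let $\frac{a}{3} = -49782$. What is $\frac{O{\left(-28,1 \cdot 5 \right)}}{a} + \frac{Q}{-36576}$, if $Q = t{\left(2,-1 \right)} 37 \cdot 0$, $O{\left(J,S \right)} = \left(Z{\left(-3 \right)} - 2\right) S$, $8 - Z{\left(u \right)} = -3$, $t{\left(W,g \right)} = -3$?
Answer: $- \frac{5}{16594} \approx -0.00030131$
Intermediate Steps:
$a = -149346$ ($a = 3 \left(-49782\right) = -149346$)
$Z{\left(u \right)} = 11$ ($Z{\left(u \right)} = 8 - -3 = 8 + 3 = 11$)
$O{\left(J,S \right)} = 9 S$ ($O{\left(J,S \right)} = \left(11 - 2\right) S = 9 S$)
$Q = 0$ ($Q = \left(-3\right) 37 \cdot 0 = \left(-111\right) 0 = 0$)
$\frac{O{\left(-28,1 \cdot 5 \right)}}{a} + \frac{Q}{-36576} = \frac{9 \cdot 1 \cdot 5}{-149346} + \frac{0}{-36576} = 9 \cdot 5 \left(- \frac{1}{149346}\right) + 0 \left(- \frac{1}{36576}\right) = 45 \left(- \frac{1}{149346}\right) + 0 = - \frac{5}{16594} + 0 = - \frac{5}{16594}$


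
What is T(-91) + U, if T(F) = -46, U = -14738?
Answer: -14784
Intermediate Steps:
T(-91) + U = -46 - 14738 = -14784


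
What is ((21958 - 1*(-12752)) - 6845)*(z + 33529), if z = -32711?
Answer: 22793570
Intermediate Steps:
((21958 - 1*(-12752)) - 6845)*(z + 33529) = ((21958 - 1*(-12752)) - 6845)*(-32711 + 33529) = ((21958 + 12752) - 6845)*818 = (34710 - 6845)*818 = 27865*818 = 22793570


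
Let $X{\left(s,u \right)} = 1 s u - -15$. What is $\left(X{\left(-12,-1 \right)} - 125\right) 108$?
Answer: $-10584$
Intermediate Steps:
$X{\left(s,u \right)} = 15 + s u$ ($X{\left(s,u \right)} = s u + 15 = 15 + s u$)
$\left(X{\left(-12,-1 \right)} - 125\right) 108 = \left(\left(15 - -12\right) - 125\right) 108 = \left(\left(15 + 12\right) - 125\right) 108 = \left(27 - 125\right) 108 = \left(-98\right) 108 = -10584$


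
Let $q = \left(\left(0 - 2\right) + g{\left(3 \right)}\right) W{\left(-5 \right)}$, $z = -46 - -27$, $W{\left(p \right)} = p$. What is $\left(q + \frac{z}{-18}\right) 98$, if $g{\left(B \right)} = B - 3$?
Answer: $\frac{9751}{9} \approx 1083.4$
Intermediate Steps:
$z = -19$ ($z = -46 + 27 = -19$)
$g{\left(B \right)} = -3 + B$
$q = 10$ ($q = \left(\left(0 - 2\right) + \left(-3 + 3\right)\right) \left(-5\right) = \left(-2 + 0\right) \left(-5\right) = \left(-2\right) \left(-5\right) = 10$)
$\left(q + \frac{z}{-18}\right) 98 = \left(10 - \frac{19}{-18}\right) 98 = \left(10 - - \frac{19}{18}\right) 98 = \left(10 + \frac{19}{18}\right) 98 = \frac{199}{18} \cdot 98 = \frac{9751}{9}$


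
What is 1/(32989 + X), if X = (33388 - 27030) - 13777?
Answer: 1/25570 ≈ 3.9108e-5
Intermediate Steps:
X = -7419 (X = 6358 - 13777 = -7419)
1/(32989 + X) = 1/(32989 - 7419) = 1/25570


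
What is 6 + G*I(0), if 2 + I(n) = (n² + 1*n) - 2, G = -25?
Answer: 106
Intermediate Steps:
I(n) = -4 + n + n² (I(n) = -2 + ((n² + 1*n) - 2) = -2 + ((n² + n) - 2) = -2 + ((n + n²) - 2) = -2 + (-2 + n + n²) = -4 + n + n²)
6 + G*I(0) = 6 - 25*(-4 + 0 + 0²) = 6 - 25*(-4 + 0 + 0) = 6 - 25*(-4) = 6 + 100 = 106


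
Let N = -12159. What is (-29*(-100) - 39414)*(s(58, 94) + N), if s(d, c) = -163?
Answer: 449925508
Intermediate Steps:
(-29*(-100) - 39414)*(s(58, 94) + N) = (-29*(-100) - 39414)*(-163 - 12159) = (2900 - 39414)*(-12322) = -36514*(-12322) = 449925508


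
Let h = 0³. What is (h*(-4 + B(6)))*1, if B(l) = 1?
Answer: 0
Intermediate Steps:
h = 0
(h*(-4 + B(6)))*1 = (0*(-4 + 1))*1 = (0*(-3))*1 = 0*1 = 0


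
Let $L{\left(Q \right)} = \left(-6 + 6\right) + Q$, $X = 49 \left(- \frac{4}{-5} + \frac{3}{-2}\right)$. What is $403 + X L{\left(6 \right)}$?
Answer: $\frac{986}{5} \approx 197.2$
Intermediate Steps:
$X = - \frac{343}{10}$ ($X = 49 \left(\left(-4\right) \left(- \frac{1}{5}\right) + 3 \left(- \frac{1}{2}\right)\right) = 49 \left(\frac{4}{5} - \frac{3}{2}\right) = 49 \left(- \frac{7}{10}\right) = - \frac{343}{10} \approx -34.3$)
$L{\left(Q \right)} = Q$ ($L{\left(Q \right)} = 0 + Q = Q$)
$403 + X L{\left(6 \right)} = 403 - \frac{1029}{5} = \frac{986}{5}$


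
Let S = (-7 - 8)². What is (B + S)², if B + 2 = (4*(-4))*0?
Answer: 49729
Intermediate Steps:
S = 225 (S = (-15)² = 225)
B = -2 (B = -2 + (4*(-4))*0 = -2 - 16*0 = -2 + 0 = -2)
(B + S)² = (-2 + 225)² = 223² = 49729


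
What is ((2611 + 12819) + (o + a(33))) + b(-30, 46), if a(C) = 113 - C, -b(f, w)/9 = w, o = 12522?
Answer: 27618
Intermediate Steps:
b(f, w) = -9*w
((2611 + 12819) + (o + a(33))) + b(-30, 46) = ((2611 + 12819) + (12522 + (113 - 1*33))) - 9*46 = (15430 + (12522 + (113 - 33))) - 414 = (15430 + (12522 + 80)) - 414 = (15430 + 12602) - 414 = 28032 - 414 = 27618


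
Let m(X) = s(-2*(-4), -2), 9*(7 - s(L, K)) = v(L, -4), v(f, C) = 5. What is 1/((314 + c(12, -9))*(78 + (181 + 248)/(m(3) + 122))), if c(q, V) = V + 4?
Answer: 1156/29054961 ≈ 3.9787e-5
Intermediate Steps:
c(q, V) = 4 + V
s(L, K) = 58/9 (s(L, K) = 7 - ⅑*5 = 7 - 5/9 = 58/9)
m(X) = 58/9
1/((314 + c(12, -9))*(78 + (181 + 248)/(m(3) + 122))) = 1/((314 + (4 - 9))*(78 + (181 + 248)/(58/9 + 122))) = 1/((314 - 5)*(78 + 429/(1156/9))) = 1/(309*(78 + 429*(9/1156))) = 1/(309*(78 + 3861/1156)) = 1/(309*(94029/1156)) = 1/(29054961/1156) = 1156/29054961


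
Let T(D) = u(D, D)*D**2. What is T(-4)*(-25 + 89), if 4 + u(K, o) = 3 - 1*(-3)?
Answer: 2048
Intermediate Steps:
u(K, o) = 2 (u(K, o) = -4 + (3 - 1*(-3)) = -4 + (3 + 3) = -4 + 6 = 2)
T(D) = 2*D**2
T(-4)*(-25 + 89) = (2*(-4)**2)*(-25 + 89) = (2*16)*64 = 32*64 = 2048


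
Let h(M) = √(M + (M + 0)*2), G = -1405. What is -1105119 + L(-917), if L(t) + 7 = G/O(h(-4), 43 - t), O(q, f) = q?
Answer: -1105126 + 1405*I*√3/6 ≈ -1.1051e+6 + 405.59*I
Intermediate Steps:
h(M) = √3*√M (h(M) = √(M + M*2) = √(M + 2*M) = √(3*M) = √3*√M)
L(t) = -7 + 1405*I*√3/6 (L(t) = -7 - 1405*(-I*√3/6) = -7 - (-1405)*I*√3/6 = -7 + 1405*I*√3/6)
-1105119 + L(-917) = -1105119 + (-7 + 1405*I*√3/6) = -1105126 + 1405*I*√3/6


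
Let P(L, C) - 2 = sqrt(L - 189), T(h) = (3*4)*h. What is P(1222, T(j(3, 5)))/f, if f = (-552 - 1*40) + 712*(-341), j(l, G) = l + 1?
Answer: -1/121692 - sqrt(1033)/243384 ≈ -0.00014027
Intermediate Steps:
j(l, G) = 1 + l
T(h) = 12*h
P(L, C) = 2 + sqrt(-189 + L) (P(L, C) = 2 + sqrt(L - 189) = 2 + sqrt(-189 + L))
f = -243384 (f = (-552 - 40) - 242792 = -592 - 242792 = -243384)
P(1222, T(j(3, 5)))/f = (2 + sqrt(-189 + 1222))/(-243384) = (2 + sqrt(1033))*(-1/243384) = -1/121692 - sqrt(1033)/243384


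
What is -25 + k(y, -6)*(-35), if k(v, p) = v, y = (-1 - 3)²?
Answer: -585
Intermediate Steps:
y = 16 (y = (-4)² = 16)
-25 + k(y, -6)*(-35) = -25 + 16*(-35) = -25 - 560 = -585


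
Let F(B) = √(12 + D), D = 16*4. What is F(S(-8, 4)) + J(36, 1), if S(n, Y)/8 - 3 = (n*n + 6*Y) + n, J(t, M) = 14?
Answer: 14 + 2*√19 ≈ 22.718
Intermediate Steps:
D = 64
S(n, Y) = 24 + 8*n + 8*n² + 48*Y (S(n, Y) = 24 + 8*((n*n + 6*Y) + n) = 24 + 8*((n² + 6*Y) + n) = 24 + 8*(n + n² + 6*Y) = 24 + (8*n + 8*n² + 48*Y) = 24 + 8*n + 8*n² + 48*Y)
F(B) = 2*√19 (F(B) = √(12 + 64) = √76 = 2*√19)
F(S(-8, 4)) + J(36, 1) = 2*√19 + 14 = 14 + 2*√19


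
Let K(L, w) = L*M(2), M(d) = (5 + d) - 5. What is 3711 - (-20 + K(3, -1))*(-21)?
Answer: 3417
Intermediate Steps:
M(d) = d
K(L, w) = 2*L (K(L, w) = L*2 = 2*L)
3711 - (-20 + K(3, -1))*(-21) = 3711 - (-20 + 2*3)*(-21) = 3711 - (-20 + 6)*(-21) = 3711 - (-14)*(-21) = 3711 - 1*294 = 3711 - 294 = 3417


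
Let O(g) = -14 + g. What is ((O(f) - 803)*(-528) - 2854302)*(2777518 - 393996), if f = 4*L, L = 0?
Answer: -5775097425372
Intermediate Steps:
f = 0 (f = 4*0 = 0)
((O(f) - 803)*(-528) - 2854302)*(2777518 - 393996) = (((-14 + 0) - 803)*(-528) - 2854302)*(2777518 - 393996) = ((-14 - 803)*(-528) - 2854302)*2383522 = (-817*(-528) - 2854302)*2383522 = (431376 - 2854302)*2383522 = -2422926*2383522 = -5775097425372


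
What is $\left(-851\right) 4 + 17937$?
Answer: $14533$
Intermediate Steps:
$\left(-851\right) 4 + 17937 = -3404 + 17937 = 14533$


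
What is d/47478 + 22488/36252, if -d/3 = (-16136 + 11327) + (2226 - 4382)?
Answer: 50699189/47810346 ≈ 1.0604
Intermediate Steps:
d = 20895 (d = -3*((-16136 + 11327) + (2226 - 4382)) = -3*(-4809 - 2156) = -3*(-6965) = 20895)
d/47478 + 22488/36252 = 20895/47478 + 22488/36252 = 20895*(1/47478) + 22488*(1/36252) = 6965/15826 + 1874/3021 = 50699189/47810346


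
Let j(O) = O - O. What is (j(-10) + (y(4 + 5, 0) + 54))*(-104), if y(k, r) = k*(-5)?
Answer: -936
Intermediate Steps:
j(O) = 0
y(k, r) = -5*k
(j(-10) + (y(4 + 5, 0) + 54))*(-104) = (0 + (-5*(4 + 5) + 54))*(-104) = (0 + (-5*9 + 54))*(-104) = (0 + (-45 + 54))*(-104) = (0 + 9)*(-104) = 9*(-104) = -936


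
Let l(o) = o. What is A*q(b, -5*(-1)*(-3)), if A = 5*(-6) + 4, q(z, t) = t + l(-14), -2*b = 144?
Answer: 754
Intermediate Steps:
b = -72 (b = -½*144 = -72)
q(z, t) = -14 + t (q(z, t) = t - 14 = -14 + t)
A = -26 (A = -30 + 4 = -26)
A*q(b, -5*(-1)*(-3)) = -26*(-14 - 5*(-1)*(-3)) = -26*(-14 + 5*(-3)) = -26*(-14 - 15) = -26*(-29) = 754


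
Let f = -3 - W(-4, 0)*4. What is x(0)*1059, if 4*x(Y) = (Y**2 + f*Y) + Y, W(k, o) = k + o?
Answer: 0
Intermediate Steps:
f = 13 (f = -3 - (-4 + 0)*4 = -3 - (-4)*4 = -3 - 1*(-16) = -3 + 16 = 13)
x(Y) = Y**2/4 + 7*Y/2 (x(Y) = ((Y**2 + 13*Y) + Y)/4 = (Y**2 + 14*Y)/4 = Y**2/4 + 7*Y/2)
x(0)*1059 = ((1/4)*0*(14 + 0))*1059 = ((1/4)*0*14)*1059 = 0*1059 = 0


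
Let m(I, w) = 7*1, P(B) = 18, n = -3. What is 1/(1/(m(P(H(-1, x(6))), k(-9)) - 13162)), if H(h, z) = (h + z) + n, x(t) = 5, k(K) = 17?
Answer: -13155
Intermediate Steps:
H(h, z) = -3 + h + z (H(h, z) = (h + z) - 3 = -3 + h + z)
m(I, w) = 7
1/(1/(m(P(H(-1, x(6))), k(-9)) - 13162)) = 1/(1/(7 - 13162)) = 1/(1/(-13155)) = 1/(-1/13155) = -13155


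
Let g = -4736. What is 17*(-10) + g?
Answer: -4906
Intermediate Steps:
17*(-10) + g = 17*(-10) - 4736 = -170 - 4736 = -4906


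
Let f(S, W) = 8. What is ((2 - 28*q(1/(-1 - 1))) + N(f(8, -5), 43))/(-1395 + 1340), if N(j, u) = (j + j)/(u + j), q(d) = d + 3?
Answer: 3452/2805 ≈ 1.2307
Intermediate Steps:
q(d) = 3 + d
N(j, u) = 2*j/(j + u) (N(j, u) = (2*j)/(j + u) = 2*j/(j + u))
((2 - 28*q(1/(-1 - 1))) + N(f(8, -5), 43))/(-1395 + 1340) = ((2 - 28*(3 + 1/(-1 - 1))) + 2*8/(8 + 43))/(-1395 + 1340) = ((2 - 28*(3 + 1/(-2))) + 2*8/51)/(-55) = ((2 - 28*(3 - ½)) + 2*8*(1/51))*(-1/55) = ((2 - 28*5/2) + 16/51)*(-1/55) = ((2 - 70) + 16/51)*(-1/55) = (-68 + 16/51)*(-1/55) = -3452/51*(-1/55) = 3452/2805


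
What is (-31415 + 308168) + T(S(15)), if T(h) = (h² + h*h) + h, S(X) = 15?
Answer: 277218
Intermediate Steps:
T(h) = h + 2*h² (T(h) = (h² + h²) + h = 2*h² + h = h + 2*h²)
(-31415 + 308168) + T(S(15)) = (-31415 + 308168) + 15*(1 + 2*15) = 276753 + 15*(1 + 30) = 276753 + 15*31 = 276753 + 465 = 277218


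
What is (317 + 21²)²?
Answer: 574564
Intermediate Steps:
(317 + 21²)² = (317 + 441)² = 758² = 574564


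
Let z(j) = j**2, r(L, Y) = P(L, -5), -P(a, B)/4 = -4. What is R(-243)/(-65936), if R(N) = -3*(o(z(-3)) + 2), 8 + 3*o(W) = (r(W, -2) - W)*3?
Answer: 19/65936 ≈ 0.00028816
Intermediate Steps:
P(a, B) = 16 (P(a, B) = -4*(-4) = 16)
r(L, Y) = 16
o(W) = 40/3 - W (o(W) = -8/3 + ((16 - W)*3)/3 = -8/3 + (48 - 3*W)/3 = -8/3 + (16 - W) = 40/3 - W)
R(N) = -19 (R(N) = -3*((40/3 - 1*(-3)**2) + 2) = -3*((40/3 - 1*9) + 2) = -3*((40/3 - 9) + 2) = -3*(13/3 + 2) = -3*19/3 = -19)
R(-243)/(-65936) = -19/(-65936) = -19*(-1/65936) = 19/65936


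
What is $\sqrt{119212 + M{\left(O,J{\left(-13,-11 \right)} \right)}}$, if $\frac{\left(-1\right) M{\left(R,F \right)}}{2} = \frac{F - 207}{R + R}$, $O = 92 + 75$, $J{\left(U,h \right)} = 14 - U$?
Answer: $\frac{2 \sqrt{831183382}}{167} \approx 345.27$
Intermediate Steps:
$O = 167$
$M{\left(R,F \right)} = - \frac{-207 + F}{R}$ ($M{\left(R,F \right)} = - 2 \frac{F - 207}{R + R} = - 2 \frac{-207 + F}{2 R} = - \frac{-207 + F}{R}$)
$\sqrt{119212 + M{\left(O,J{\left(-13,-11 \right)} \right)}} = \sqrt{119212 + \frac{207 - \left(14 - -13\right)}{167}} = \sqrt{119212 + \frac{207 - \left(14 + 13\right)}{167}} = \sqrt{119212 + \frac{207 - 27}{167}} = \sqrt{119212 + \frac{1}{167} \cdot 180} = \sqrt{119212 + \frac{180}{167}} = \sqrt{\frac{19908584}{167}} = \frac{2 \sqrt{831183382}}{167}$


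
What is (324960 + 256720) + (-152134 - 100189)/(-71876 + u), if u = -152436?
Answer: 130478056483/224312 ≈ 5.8168e+5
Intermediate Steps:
(324960 + 256720) + (-152134 - 100189)/(-71876 + u) = (324960 + 256720) + (-152134 - 100189)/(-71876 - 152436) = 581680 - 252323/(-224312) = 581680 - 252323*(-1/224312) = 581680 + 252323/224312 = 130478056483/224312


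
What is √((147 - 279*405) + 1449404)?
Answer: 2*√334139 ≈ 1156.1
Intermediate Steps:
√((147 - 279*405) + 1449404) = √((147 - 112995) + 1449404) = √(-112848 + 1449404) = √1336556 = 2*√334139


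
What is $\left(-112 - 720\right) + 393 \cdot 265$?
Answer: $103313$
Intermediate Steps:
$\left(-112 - 720\right) + 393 \cdot 265 = -832 + 104145 = 103313$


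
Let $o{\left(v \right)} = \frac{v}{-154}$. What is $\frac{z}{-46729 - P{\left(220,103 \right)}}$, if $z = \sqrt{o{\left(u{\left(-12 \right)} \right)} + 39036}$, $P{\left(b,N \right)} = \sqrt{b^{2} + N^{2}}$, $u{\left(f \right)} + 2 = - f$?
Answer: $- \frac{46729 \sqrt{231444059}}{168132613264} + \frac{\sqrt{13657282477531}}{168132613264} \approx -0.0042062$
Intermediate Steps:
$u{\left(f \right)} = -2 - f$
$o{\left(v \right)} = - \frac{v}{154}$ ($o{\left(v \right)} = v \left(- \frac{1}{154}\right) = - \frac{v}{154}$)
$P{\left(b,N \right)} = \sqrt{N^{2} + b^{2}}$
$z = \frac{\sqrt{231444059}}{77}$ ($z = \sqrt{- \frac{-2 - -12}{154} + 39036} = \sqrt{- \frac{-2 + 12}{154} + 39036} = \sqrt{\left(- \frac{1}{154}\right) 10 + 39036} = \sqrt{- \frac{5}{77} + 39036} = \sqrt{\frac{3005767}{77}} = \frac{\sqrt{231444059}}{77} \approx 197.58$)
$\frac{z}{-46729 - P{\left(220,103 \right)}} = \frac{\frac{1}{77} \sqrt{231444059}}{-46729 - \sqrt{103^{2} + 220^{2}}} = \frac{\frac{1}{77} \sqrt{231444059}}{-46729 - \sqrt{10609 + 48400}} = \frac{\frac{1}{77} \sqrt{231444059}}{-46729 - \sqrt{59009}} = \frac{\sqrt{231444059}}{77 \left(-46729 - \sqrt{59009}\right)}$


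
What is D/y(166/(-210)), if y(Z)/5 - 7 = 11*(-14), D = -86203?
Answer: 86203/735 ≈ 117.28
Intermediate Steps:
y(Z) = -735 (y(Z) = 35 + 5*(11*(-14)) = 35 + 5*(-154) = 35 - 770 = -735)
D/y(166/(-210)) = -86203/(-735) = -86203*(-1/735) = 86203/735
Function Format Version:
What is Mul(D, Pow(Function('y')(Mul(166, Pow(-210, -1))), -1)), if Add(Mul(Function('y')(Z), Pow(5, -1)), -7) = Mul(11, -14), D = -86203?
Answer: Rational(86203, 735) ≈ 117.28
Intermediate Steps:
Function('y')(Z) = -735 (Function('y')(Z) = Add(35, Mul(5, Mul(11, -14))) = Add(35, Mul(5, -154)) = Add(35, -770) = -735)
Mul(D, Pow(Function('y')(Mul(166, Pow(-210, -1))), -1)) = Mul(-86203, Pow(-735, -1)) = Mul(-86203, Rational(-1, 735)) = Rational(86203, 735)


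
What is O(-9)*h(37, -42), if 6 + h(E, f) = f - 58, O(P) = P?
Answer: 954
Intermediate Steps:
h(E, f) = -64 + f (h(E, f) = -6 + (f - 58) = -6 + (-58 + f) = -64 + f)
O(-9)*h(37, -42) = -9*(-64 - 42) = -9*(-106) = 954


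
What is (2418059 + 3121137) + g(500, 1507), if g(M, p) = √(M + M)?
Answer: 5539196 + 10*√10 ≈ 5.5392e+6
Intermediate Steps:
g(M, p) = √2*√M (g(M, p) = √(2*M) = √2*√M)
(2418059 + 3121137) + g(500, 1507) = (2418059 + 3121137) + √2*√500 = 5539196 + √2*(10*√5) = 5539196 + 10*√10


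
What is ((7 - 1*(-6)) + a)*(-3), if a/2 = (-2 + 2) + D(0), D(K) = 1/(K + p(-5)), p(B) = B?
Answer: -189/5 ≈ -37.800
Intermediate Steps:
D(K) = 1/(-5 + K) (D(K) = 1/(K - 5) = 1/(-5 + K))
a = -2/5 (a = 2*((-2 + 2) + 1/(-5 + 0)) = 2*(0 + 1/(-5)) = 2*(0 - 1/5) = 2*(-1/5) = -2/5 ≈ -0.40000)
((7 - 1*(-6)) + a)*(-3) = ((7 - 1*(-6)) - 2/5)*(-3) = ((7 + 6) - 2/5)*(-3) = (13 - 2/5)*(-3) = (63/5)*(-3) = -189/5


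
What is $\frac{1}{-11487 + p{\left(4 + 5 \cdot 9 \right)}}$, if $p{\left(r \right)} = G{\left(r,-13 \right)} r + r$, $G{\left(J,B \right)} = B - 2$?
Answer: $- \frac{1}{12173} \approx -8.2149 \cdot 10^{-5}$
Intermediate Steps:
$G{\left(J,B \right)} = -2 + B$ ($G{\left(J,B \right)} = B - 2 = -2 + B$)
$p{\left(r \right)} = - 14 r$ ($p{\left(r \right)} = \left(-2 - 13\right) r + r = - 15 r + r = - 14 r$)
$\frac{1}{-11487 + p{\left(4 + 5 \cdot 9 \right)}} = \frac{1}{-11487 - 14 \left(4 + 5 \cdot 9\right)} = \frac{1}{-11487 - 14 \left(4 + 45\right)} = \frac{1}{-11487 - 686} = \frac{1}{-12173} = - \frac{1}{12173}$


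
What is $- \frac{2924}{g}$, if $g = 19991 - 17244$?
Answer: $- \frac{2924}{2747} \approx -1.0644$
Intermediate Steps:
$g = 2747$ ($g = 19991 - 17244 = 2747$)
$- \frac{2924}{g} = - \frac{2924}{2747}$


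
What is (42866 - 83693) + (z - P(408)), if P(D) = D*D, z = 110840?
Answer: -96451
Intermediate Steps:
P(D) = D²
(42866 - 83693) + (z - P(408)) = (42866 - 83693) + (110840 - 1*408²) = -40827 + (110840 - 1*166464) = -40827 + (110840 - 166464) = -40827 - 55624 = -96451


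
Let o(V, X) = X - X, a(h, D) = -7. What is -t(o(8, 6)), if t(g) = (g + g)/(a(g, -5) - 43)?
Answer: 0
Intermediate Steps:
o(V, X) = 0
t(g) = -g/25 (t(g) = (g + g)/(-7 - 43) = (2*g)/(-50) = (2*g)*(-1/50) = -g/25)
-t(o(8, 6)) = -(-1)*0/25 = -1*0 = 0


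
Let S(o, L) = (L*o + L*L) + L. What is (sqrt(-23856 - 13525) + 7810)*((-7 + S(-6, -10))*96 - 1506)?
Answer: 95453820 + 12222*I*sqrt(37381) ≈ 9.5454e+7 + 2.363e+6*I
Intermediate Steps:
S(o, L) = L + L**2 + L*o (S(o, L) = (L*o + L**2) + L = (L**2 + L*o) + L = L + L**2 + L*o)
(sqrt(-23856 - 13525) + 7810)*((-7 + S(-6, -10))*96 - 1506) = (sqrt(-23856 - 13525) + 7810)*((-7 - 10*(1 - 10 - 6))*96 - 1506) = (sqrt(-37381) + 7810)*((-7 - 10*(-15))*96 - 1506) = (I*sqrt(37381) + 7810)*((-7 + 150)*96 - 1506) = (7810 + I*sqrt(37381))*(143*96 - 1506) = (7810 + I*sqrt(37381))*(13728 - 1506) = (7810 + I*sqrt(37381))*12222 = 95453820 + 12222*I*sqrt(37381)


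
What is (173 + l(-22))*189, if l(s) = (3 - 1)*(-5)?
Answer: 30807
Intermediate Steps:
l(s) = -10 (l(s) = 2*(-5) = -10)
(173 + l(-22))*189 = (173 - 10)*189 = 163*189 = 30807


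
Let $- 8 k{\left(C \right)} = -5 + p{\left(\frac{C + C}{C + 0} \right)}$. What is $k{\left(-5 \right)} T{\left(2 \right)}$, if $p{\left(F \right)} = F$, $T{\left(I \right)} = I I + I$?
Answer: $\frac{9}{4} \approx 2.25$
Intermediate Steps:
$T{\left(I \right)} = I + I^{2}$ ($T{\left(I \right)} = I^{2} + I = I + I^{2}$)
$k{\left(C \right)} = \frac{3}{8}$ ($k{\left(C \right)} = - \frac{-5 + \frac{C + C}{C + 0}}{8} = - \frac{-5 + \frac{2 C}{C}}{8} = - \frac{-5 + 2}{8} = \left(- \frac{1}{8}\right) \left(-3\right) = \frac{3}{8}$)
$k{\left(-5 \right)} T{\left(2 \right)} = \frac{3 \cdot 2 \left(1 + 2\right)}{8} = \frac{3 \cdot 2 \cdot 3}{8} = \frac{3}{8} \cdot 6 = \frac{9}{4}$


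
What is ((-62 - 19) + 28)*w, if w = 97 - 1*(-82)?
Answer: -9487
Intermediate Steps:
w = 179 (w = 97 + 82 = 179)
((-62 - 19) + 28)*w = ((-62 - 19) + 28)*179 = (-81 + 28)*179 = -53*179 = -9487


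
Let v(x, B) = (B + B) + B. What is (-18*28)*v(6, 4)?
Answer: -6048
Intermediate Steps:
v(x, B) = 3*B (v(x, B) = 2*B + B = 3*B)
(-18*28)*v(6, 4) = (-18*28)*(3*4) = -504*12 = -6048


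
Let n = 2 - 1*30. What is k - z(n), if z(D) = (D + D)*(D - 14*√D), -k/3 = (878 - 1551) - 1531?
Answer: 5044 - 1568*I*√7 ≈ 5044.0 - 4148.5*I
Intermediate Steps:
k = 6612 (k = -3*((878 - 1551) - 1531) = -3*(-673 - 1531) = -3*(-2204) = 6612)
n = -28 (n = 2 - 30 = -28)
z(D) = 2*D*(D - 14*√D) (z(D) = (2*D)*(D - 14*√D) = 2*D*(D - 14*√D))
k - z(n) = 6612 - (-(-1568)*I*√7 + 2*(-28)²) = 6612 - (-(-1568)*I*√7 + 2*784) = 6612 - (1568*I*√7 + 1568) = 6612 - (1568 + 1568*I*√7) = 6612 + (-1568 - 1568*I*√7) = 5044 - 1568*I*√7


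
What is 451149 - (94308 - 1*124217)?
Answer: 481058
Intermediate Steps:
451149 - (94308 - 1*124217) = 451149 - (94308 - 124217) = 451149 - 1*(-29909) = 451149 + 29909 = 481058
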